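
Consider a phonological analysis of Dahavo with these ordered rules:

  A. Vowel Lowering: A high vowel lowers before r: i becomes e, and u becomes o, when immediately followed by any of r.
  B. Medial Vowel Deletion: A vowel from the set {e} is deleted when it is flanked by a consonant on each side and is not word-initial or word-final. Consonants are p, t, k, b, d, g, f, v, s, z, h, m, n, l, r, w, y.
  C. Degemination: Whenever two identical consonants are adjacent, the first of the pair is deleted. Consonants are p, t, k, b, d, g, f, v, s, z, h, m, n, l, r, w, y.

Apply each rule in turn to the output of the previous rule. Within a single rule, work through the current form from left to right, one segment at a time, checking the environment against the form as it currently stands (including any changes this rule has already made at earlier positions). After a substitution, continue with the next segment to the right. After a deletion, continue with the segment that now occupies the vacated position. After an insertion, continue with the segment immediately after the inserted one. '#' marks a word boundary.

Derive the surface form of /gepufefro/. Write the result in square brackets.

[gpufro]

A Vowel Lowering: no change — [gepufefro]
B Medial Vowel Deletion: [gepufefro] → [gpuffro]
C Degemination: [gpuffro] → [gpufro]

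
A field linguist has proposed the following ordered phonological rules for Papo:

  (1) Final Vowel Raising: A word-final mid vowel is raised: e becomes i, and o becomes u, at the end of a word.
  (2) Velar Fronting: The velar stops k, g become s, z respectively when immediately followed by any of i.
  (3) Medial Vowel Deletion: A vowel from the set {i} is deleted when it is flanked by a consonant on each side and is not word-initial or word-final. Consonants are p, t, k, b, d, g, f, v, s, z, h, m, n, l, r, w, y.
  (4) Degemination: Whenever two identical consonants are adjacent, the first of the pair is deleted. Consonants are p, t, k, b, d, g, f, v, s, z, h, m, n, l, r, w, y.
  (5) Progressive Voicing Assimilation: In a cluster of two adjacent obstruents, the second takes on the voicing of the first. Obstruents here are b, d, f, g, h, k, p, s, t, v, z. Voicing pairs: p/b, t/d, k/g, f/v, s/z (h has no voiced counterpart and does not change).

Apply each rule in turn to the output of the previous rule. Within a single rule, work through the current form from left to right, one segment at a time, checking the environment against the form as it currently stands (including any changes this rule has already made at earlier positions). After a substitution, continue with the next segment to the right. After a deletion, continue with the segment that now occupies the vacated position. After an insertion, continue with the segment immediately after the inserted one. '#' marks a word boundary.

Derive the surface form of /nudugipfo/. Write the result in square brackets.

[nuduzbvu]

(1) Final Vowel Raising: [nudugipfo] → [nudugipfu]
(2) Velar Fronting: [nudugipfu] → [nuduzipfu]
(3) Medial Vowel Deletion: [nuduzipfu] → [nuduzpfu]
(4) Degemination: no change — [nuduzpfu]
(5) Progressive Voicing Assimilation: [nuduzpfu] → [nuduzbvu]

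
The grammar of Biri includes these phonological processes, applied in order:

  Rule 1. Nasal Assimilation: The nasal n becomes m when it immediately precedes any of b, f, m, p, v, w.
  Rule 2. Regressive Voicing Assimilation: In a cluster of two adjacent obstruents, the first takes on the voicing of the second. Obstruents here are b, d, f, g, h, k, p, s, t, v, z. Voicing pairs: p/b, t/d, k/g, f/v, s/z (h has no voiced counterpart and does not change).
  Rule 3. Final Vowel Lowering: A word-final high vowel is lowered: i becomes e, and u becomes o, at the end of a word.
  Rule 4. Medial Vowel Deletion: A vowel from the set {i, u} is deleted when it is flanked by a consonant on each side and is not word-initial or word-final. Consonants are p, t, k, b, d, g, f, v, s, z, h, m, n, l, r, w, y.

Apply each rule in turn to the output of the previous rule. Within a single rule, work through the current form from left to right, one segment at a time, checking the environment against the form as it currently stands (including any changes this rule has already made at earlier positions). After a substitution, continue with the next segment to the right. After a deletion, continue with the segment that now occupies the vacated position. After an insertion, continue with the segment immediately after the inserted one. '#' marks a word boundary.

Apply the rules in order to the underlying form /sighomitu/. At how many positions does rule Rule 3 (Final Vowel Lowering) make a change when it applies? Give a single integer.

Rule 1 Nasal Assimilation: no change — [sighomitu]
Rule 2 Regressive Voicing Assimilation: [sighomitu] → [sikhomitu]
Rule 3 Final Vowel Lowering: [sikhomitu] → [sikhomito]
Rule 4 Medial Vowel Deletion: [sikhomito] → [skhomto]
Rule Rule 3 changed 1 position(s).

1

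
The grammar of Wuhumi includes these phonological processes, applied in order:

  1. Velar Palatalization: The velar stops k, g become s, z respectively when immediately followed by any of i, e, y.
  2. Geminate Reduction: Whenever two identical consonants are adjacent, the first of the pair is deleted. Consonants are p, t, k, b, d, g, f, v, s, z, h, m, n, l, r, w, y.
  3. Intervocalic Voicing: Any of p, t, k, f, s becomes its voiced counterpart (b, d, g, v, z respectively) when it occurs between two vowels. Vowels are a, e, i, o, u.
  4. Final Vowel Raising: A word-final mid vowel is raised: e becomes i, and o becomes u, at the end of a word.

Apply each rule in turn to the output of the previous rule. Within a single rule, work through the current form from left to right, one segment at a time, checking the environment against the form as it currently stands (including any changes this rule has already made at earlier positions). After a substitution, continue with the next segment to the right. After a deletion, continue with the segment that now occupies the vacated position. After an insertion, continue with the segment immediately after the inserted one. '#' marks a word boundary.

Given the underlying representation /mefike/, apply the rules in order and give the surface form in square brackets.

[mevizi]

1 Velar Palatalization: [mefike] → [mefise]
2 Geminate Reduction: no change — [mefise]
3 Intervocalic Voicing: [mefise] → [mevize]
4 Final Vowel Raising: [mevize] → [mevizi]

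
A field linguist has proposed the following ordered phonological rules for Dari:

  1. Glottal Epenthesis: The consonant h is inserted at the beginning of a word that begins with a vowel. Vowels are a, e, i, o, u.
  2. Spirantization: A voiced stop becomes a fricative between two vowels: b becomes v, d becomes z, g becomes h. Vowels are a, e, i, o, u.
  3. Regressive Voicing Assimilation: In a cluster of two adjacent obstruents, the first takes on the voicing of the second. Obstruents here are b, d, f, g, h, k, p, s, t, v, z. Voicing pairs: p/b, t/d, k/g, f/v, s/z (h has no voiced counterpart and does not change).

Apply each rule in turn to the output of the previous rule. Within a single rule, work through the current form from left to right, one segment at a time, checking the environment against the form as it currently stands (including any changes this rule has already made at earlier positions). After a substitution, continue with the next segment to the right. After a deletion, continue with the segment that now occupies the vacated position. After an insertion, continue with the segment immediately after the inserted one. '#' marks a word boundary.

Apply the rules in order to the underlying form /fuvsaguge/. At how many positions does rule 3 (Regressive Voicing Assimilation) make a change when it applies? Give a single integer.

1

1 Glottal Epenthesis: no change — [fuvsaguge]
2 Spirantization: [fuvsaguge] → [fuvsahuhe]
3 Regressive Voicing Assimilation: [fuvsahuhe] → [fufsahuhe]
Rule 3 changed 1 position(s).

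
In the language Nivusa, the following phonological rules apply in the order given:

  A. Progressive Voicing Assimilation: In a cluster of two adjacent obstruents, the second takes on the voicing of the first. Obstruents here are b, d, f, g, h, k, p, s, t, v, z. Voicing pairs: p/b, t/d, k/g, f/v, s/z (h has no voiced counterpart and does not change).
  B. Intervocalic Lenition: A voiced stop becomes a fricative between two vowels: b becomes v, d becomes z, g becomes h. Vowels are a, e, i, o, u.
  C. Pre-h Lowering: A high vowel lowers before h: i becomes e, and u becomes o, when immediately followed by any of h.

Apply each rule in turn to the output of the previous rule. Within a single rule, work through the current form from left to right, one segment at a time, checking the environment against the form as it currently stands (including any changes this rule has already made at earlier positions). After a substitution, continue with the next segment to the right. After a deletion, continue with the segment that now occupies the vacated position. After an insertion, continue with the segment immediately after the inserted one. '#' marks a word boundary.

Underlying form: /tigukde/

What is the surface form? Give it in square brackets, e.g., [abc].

A Progressive Voicing Assimilation: [tigukde] → [tigukte]
B Intervocalic Lenition: [tigukte] → [tihukte]
C Pre-h Lowering: [tihukte] → [tehukte]

[tehukte]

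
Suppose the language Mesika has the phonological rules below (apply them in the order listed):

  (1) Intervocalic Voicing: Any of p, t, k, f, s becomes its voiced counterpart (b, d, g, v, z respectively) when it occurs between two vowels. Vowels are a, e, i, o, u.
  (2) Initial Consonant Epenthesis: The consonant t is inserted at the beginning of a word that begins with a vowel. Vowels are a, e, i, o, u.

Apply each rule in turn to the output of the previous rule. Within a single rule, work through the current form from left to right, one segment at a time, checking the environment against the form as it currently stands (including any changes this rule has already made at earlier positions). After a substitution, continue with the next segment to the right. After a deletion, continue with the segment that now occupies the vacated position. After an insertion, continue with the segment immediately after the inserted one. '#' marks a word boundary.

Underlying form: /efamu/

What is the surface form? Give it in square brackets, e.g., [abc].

(1) Intervocalic Voicing: [efamu] → [evamu]
(2) Initial Consonant Epenthesis: [evamu] → [tevamu]

[tevamu]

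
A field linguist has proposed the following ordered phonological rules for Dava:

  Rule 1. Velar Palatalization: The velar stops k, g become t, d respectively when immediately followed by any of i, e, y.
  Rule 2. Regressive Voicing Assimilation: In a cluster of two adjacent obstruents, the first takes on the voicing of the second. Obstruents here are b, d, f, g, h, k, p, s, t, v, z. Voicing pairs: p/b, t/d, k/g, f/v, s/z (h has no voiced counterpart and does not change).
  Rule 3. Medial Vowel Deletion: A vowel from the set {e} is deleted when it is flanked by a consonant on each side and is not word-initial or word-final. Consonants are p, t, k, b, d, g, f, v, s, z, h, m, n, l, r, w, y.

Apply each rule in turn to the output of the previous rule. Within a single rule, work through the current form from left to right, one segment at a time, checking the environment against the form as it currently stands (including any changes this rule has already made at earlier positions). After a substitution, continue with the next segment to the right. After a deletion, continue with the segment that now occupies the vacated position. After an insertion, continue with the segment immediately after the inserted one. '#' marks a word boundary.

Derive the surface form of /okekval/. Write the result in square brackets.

[otgval]

Rule 1 Velar Palatalization: [okekval] → [otekval]
Rule 2 Regressive Voicing Assimilation: [otekval] → [otegval]
Rule 3 Medial Vowel Deletion: [otegval] → [otgval]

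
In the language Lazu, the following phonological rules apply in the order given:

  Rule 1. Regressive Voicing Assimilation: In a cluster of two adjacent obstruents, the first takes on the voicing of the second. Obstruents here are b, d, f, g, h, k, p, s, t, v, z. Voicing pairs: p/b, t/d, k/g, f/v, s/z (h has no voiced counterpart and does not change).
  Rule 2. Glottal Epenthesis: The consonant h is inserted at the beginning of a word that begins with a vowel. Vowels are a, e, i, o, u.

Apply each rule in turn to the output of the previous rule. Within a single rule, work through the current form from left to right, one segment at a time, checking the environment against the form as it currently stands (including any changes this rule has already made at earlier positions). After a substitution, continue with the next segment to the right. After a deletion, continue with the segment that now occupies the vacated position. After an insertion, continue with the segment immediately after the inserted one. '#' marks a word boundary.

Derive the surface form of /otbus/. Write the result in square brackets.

Rule 1 Regressive Voicing Assimilation: [otbus] → [odbus]
Rule 2 Glottal Epenthesis: [odbus] → [hodbus]

[hodbus]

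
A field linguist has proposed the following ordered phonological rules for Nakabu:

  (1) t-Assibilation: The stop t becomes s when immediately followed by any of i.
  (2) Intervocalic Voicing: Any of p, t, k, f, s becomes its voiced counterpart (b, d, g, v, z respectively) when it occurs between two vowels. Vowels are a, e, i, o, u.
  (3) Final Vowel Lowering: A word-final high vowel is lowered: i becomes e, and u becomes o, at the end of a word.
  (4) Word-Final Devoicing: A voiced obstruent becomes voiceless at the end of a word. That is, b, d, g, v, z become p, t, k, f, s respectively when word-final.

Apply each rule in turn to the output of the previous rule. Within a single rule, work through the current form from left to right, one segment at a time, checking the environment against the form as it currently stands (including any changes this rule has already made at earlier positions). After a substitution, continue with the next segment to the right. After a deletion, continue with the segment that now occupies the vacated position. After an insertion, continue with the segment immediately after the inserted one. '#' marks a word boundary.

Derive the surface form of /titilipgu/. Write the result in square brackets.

(1) t-Assibilation: [titilipgu] → [sisilipgu]
(2) Intervocalic Voicing: [sisilipgu] → [sizilipgu]
(3) Final Vowel Lowering: [sizilipgu] → [sizilipgo]
(4) Word-Final Devoicing: no change — [sizilipgo]

[sizilipgo]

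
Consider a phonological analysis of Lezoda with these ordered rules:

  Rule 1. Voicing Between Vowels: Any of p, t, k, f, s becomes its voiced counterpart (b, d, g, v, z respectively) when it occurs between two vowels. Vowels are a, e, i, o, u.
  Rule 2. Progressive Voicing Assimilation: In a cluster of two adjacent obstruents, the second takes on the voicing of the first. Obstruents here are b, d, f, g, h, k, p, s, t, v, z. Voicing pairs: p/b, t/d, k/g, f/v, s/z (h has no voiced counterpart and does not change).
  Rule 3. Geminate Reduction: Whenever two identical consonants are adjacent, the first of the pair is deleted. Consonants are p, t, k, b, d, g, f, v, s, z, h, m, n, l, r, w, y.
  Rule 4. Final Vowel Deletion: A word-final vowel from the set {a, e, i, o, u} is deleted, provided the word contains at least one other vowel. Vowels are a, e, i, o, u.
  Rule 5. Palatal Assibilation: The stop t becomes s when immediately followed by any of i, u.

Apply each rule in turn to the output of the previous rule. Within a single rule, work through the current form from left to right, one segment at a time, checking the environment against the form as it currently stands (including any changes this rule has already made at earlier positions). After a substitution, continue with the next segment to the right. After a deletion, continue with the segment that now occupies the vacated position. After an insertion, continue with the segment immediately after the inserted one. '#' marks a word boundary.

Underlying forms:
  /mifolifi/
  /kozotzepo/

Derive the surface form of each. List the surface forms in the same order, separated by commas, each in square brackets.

[mivoliv], [kozotseb]

/mifolifi/:
  Rule 1 Voicing Between Vowels: [mifolifi] → [mivolivi]
  Rule 2 Progressive Voicing Assimilation: no change — [mivolivi]
  Rule 3 Geminate Reduction: no change — [mivolivi]
  Rule 4 Final Vowel Deletion: [mivolivi] → [mivoliv]
  Rule 5 Palatal Assibilation: no change — [mivoliv]
/kozotzepo/:
  Rule 1 Voicing Between Vowels: [kozotzepo] → [kozotzebo]
  Rule 2 Progressive Voicing Assimilation: [kozotzebo] → [kozotsebo]
  Rule 3 Geminate Reduction: no change — [kozotsebo]
  Rule 4 Final Vowel Deletion: [kozotsebo] → [kozotseb]
  Rule 5 Palatal Assibilation: no change — [kozotseb]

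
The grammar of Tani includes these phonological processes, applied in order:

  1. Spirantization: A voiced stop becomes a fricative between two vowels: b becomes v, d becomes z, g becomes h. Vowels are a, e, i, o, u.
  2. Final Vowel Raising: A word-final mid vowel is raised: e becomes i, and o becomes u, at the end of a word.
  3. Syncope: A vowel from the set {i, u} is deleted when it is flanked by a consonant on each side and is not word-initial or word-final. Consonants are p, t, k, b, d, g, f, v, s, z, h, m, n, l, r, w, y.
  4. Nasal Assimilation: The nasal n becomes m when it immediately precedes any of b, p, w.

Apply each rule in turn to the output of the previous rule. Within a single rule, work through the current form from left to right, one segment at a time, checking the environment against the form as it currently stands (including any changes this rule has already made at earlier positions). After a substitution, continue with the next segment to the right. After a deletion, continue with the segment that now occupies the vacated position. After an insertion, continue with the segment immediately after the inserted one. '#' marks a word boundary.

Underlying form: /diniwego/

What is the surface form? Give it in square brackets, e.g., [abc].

1 Spirantization: [diniwego] → [diniweho]
2 Final Vowel Raising: [diniweho] → [diniwehu]
3 Syncope: [diniwehu] → [dnwehu]
4 Nasal Assimilation: [dnwehu] → [dmwehu]

[dmwehu]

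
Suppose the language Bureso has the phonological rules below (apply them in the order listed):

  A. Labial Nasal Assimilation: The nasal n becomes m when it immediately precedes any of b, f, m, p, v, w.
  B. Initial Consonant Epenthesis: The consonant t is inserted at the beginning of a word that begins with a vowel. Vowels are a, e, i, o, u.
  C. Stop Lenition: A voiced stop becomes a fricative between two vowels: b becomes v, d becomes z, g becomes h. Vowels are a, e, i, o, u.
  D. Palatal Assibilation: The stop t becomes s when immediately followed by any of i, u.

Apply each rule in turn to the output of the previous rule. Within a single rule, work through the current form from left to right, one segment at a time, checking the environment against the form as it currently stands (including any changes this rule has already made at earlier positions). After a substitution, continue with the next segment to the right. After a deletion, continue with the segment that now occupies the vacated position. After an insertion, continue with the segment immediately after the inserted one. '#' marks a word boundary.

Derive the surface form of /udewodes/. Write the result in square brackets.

A Labial Nasal Assimilation: no change — [udewodes]
B Initial Consonant Epenthesis: [udewodes] → [tudewodes]
C Stop Lenition: [tudewodes] → [tuzewozes]
D Palatal Assibilation: [tuzewozes] → [suzewozes]

[suzewozes]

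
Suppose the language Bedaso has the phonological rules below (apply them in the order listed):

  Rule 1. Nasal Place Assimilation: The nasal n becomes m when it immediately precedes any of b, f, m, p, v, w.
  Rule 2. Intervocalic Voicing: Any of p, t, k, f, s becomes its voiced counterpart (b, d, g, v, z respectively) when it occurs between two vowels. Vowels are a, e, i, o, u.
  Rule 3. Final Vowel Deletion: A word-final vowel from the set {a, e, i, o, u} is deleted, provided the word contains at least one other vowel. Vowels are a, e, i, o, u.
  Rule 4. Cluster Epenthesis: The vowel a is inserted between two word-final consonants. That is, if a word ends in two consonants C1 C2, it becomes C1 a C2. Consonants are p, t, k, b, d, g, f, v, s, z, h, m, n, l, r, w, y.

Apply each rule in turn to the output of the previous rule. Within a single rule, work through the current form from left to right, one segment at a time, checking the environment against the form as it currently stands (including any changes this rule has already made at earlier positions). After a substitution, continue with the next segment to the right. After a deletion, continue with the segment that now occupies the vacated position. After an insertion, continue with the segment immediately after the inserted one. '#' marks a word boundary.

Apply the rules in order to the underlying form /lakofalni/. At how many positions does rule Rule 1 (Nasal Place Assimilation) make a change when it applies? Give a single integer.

0

Rule 1 Nasal Place Assimilation: no change — [lakofalni]
Rule 2 Intervocalic Voicing: [lakofalni] → [lagovalni]
Rule 3 Final Vowel Deletion: [lagovalni] → [lagovaln]
Rule 4 Cluster Epenthesis: [lagovaln] → [lagovalan]
Rule Rule 1 changed 0 position(s).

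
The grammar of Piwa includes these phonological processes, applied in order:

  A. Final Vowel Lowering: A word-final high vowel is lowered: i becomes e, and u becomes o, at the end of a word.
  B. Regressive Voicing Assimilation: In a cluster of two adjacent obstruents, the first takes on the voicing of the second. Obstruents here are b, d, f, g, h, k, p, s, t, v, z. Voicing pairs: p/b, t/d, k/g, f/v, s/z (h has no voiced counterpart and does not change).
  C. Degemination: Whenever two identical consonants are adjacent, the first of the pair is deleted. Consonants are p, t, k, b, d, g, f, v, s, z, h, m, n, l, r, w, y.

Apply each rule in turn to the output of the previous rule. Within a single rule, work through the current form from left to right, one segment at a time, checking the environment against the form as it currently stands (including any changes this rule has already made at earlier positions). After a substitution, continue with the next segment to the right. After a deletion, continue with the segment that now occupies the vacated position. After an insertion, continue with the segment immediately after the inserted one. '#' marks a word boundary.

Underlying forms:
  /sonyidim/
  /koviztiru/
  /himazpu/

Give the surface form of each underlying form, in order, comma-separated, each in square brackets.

/sonyidim/:
  A Final Vowel Lowering: no change — [sonyidim]
  B Regressive Voicing Assimilation: no change — [sonyidim]
  C Degemination: no change — [sonyidim]
/koviztiru/:
  A Final Vowel Lowering: [koviztiru] → [koviztiro]
  B Regressive Voicing Assimilation: [koviztiro] → [kovistiro]
  C Degemination: no change — [kovistiro]
/himazpu/:
  A Final Vowel Lowering: [himazpu] → [himazpo]
  B Regressive Voicing Assimilation: [himazpo] → [himaspo]
  C Degemination: no change — [himaspo]

[sonyidim], [kovistiro], [himaspo]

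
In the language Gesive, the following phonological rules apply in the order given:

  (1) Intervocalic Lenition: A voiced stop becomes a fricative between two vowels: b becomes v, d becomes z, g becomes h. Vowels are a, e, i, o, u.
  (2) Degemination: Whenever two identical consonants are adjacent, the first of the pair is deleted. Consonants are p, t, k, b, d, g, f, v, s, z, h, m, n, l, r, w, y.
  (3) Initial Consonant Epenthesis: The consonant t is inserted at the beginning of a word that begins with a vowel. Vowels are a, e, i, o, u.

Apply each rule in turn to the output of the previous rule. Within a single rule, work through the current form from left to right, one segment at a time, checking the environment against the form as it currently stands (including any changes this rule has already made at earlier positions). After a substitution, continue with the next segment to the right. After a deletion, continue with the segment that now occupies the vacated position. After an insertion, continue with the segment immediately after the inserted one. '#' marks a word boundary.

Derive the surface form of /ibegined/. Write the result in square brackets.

(1) Intervocalic Lenition: [ibegined] → [ivehined]
(2) Degemination: no change — [ivehined]
(3) Initial Consonant Epenthesis: [ivehined] → [tivehined]

[tivehined]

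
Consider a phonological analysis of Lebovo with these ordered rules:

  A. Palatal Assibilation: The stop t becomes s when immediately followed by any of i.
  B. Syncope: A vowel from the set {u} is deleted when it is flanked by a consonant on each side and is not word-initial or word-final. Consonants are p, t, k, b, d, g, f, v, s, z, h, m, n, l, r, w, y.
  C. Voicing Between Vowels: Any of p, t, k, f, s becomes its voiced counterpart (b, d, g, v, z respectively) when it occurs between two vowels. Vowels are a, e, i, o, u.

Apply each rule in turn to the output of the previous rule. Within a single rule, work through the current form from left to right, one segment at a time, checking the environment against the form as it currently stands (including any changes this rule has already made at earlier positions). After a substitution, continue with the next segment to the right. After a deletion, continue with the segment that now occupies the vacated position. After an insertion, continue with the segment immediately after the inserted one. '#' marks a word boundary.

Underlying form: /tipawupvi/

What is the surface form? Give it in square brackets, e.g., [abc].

A Palatal Assibilation: [tipawupvi] → [sipawupvi]
B Syncope: [sipawupvi] → [sipawpvi]
C Voicing Between Vowels: [sipawpvi] → [sibawpvi]

[sibawpvi]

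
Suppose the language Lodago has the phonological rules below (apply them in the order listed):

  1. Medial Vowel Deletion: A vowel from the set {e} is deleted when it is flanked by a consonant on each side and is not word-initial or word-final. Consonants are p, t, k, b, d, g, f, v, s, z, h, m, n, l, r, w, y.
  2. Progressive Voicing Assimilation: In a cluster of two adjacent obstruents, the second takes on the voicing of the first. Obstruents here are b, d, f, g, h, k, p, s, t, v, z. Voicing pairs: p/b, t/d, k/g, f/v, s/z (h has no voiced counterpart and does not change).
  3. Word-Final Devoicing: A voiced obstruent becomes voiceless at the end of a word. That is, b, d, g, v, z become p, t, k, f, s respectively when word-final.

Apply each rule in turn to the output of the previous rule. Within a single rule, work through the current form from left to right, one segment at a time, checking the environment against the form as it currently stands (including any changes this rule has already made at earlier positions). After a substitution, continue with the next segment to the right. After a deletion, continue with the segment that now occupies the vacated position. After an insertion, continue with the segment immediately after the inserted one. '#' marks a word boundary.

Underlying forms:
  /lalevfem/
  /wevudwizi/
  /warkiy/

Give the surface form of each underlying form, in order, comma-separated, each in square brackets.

/lalevfem/:
  1 Medial Vowel Deletion: [lalevfem] → [lalvfm]
  2 Progressive Voicing Assimilation: [lalvfm] → [lalvvm]
  3 Word-Final Devoicing: no change — [lalvvm]
/wevudwizi/:
  1 Medial Vowel Deletion: [wevudwizi] → [wvudwizi]
  2 Progressive Voicing Assimilation: no change — [wvudwizi]
  3 Word-Final Devoicing: no change — [wvudwizi]
/warkiy/:
  1 Medial Vowel Deletion: no change — [warkiy]
  2 Progressive Voicing Assimilation: no change — [warkiy]
  3 Word-Final Devoicing: no change — [warkiy]

[lalvvm], [wvudwizi], [warkiy]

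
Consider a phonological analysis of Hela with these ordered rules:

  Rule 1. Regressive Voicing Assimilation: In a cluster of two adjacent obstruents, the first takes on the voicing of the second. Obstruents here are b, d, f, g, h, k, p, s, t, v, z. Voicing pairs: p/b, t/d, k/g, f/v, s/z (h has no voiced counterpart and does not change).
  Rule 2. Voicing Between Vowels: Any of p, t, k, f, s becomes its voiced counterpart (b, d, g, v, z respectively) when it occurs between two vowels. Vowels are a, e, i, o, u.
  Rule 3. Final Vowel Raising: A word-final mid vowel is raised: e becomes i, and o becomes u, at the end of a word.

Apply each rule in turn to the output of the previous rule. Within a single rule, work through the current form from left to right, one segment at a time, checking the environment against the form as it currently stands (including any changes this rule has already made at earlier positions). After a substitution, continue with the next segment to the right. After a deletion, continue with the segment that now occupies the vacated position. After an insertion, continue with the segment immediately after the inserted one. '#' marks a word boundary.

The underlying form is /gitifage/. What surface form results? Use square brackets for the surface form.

Rule 1 Regressive Voicing Assimilation: no change — [gitifage]
Rule 2 Voicing Between Vowels: [gitifage] → [gidivage]
Rule 3 Final Vowel Raising: [gidivage] → [gidivagi]

[gidivagi]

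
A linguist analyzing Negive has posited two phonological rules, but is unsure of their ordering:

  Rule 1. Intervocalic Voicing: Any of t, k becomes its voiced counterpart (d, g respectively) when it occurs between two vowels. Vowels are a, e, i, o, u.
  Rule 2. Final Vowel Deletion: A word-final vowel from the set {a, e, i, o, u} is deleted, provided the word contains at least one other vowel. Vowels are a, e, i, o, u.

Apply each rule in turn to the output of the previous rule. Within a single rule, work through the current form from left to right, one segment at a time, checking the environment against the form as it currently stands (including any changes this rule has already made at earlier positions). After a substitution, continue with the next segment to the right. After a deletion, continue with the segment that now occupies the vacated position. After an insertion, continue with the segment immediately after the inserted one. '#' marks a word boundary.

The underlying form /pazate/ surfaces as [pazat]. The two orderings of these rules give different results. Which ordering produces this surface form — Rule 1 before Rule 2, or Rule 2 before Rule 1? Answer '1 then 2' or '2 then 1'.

Order 1 then 2:
  1 Intervocalic Voicing: [pazate] → [pazade]
  2 Final Vowel Deletion: [pazade] → [pazad]
  result: [pazad]
Order 2 then 1:
  2 Final Vowel Deletion: [pazate] → [pazat]
  1 Intervocalic Voicing: no change — [pazat]
  result: [pazat]

2 then 1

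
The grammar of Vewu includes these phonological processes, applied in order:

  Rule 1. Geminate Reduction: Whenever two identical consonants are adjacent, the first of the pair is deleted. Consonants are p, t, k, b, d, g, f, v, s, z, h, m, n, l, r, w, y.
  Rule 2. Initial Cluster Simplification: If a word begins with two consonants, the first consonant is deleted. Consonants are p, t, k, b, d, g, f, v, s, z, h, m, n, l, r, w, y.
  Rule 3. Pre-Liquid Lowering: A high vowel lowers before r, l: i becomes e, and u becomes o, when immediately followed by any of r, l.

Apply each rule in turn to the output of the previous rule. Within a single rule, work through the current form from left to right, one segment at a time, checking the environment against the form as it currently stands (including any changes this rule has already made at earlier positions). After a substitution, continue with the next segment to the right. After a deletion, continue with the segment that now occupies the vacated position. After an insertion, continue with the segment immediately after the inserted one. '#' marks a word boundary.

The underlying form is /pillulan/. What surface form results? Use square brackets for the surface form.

[pelolan]

Rule 1 Geminate Reduction: [pillulan] → [pilulan]
Rule 2 Initial Cluster Simplification: no change — [pilulan]
Rule 3 Pre-Liquid Lowering: [pilulan] → [pelolan]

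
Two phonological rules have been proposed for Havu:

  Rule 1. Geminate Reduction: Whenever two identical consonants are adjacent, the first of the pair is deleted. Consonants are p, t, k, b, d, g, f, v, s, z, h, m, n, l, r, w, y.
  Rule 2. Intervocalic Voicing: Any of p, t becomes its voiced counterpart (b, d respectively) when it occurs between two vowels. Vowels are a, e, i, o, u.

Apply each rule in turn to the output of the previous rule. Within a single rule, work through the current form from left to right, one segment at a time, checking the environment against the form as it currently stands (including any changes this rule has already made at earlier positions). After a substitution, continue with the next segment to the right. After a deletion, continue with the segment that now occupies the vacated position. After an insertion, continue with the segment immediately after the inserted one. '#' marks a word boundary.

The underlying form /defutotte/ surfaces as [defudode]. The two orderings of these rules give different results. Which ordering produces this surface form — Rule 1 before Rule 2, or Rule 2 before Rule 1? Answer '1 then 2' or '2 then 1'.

1 then 2

Order 1 then 2:
  1 Geminate Reduction: [defutotte] → [defutote]
  2 Intervocalic Voicing: [defutote] → [defudode]
  result: [defudode]
Order 2 then 1:
  2 Intervocalic Voicing: [defutotte] → [defudotte]
  1 Geminate Reduction: [defudotte] → [defudote]
  result: [defudote]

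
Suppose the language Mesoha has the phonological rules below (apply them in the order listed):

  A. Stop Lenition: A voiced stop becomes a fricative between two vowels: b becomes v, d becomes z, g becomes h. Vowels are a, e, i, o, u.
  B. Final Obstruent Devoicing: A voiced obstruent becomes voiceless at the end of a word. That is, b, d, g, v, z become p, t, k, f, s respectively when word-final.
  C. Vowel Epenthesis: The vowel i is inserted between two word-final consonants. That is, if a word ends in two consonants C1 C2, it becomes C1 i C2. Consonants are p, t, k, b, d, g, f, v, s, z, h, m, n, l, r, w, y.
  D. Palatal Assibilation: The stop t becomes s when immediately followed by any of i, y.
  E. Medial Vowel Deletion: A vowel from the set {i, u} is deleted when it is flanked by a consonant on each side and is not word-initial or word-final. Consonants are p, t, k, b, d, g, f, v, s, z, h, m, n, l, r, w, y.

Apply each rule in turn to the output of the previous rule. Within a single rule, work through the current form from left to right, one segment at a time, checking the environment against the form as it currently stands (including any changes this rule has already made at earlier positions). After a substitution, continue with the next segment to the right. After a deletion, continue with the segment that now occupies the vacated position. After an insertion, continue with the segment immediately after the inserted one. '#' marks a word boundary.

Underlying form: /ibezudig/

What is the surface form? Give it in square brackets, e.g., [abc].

A Stop Lenition: [ibezudig] → [ivezuzig]
B Final Obstruent Devoicing: [ivezuzig] → [ivezuzik]
C Vowel Epenthesis: no change — [ivezuzik]
D Palatal Assibilation: no change — [ivezuzik]
E Medial Vowel Deletion: [ivezuzik] → [ivezzk]

[ivezzk]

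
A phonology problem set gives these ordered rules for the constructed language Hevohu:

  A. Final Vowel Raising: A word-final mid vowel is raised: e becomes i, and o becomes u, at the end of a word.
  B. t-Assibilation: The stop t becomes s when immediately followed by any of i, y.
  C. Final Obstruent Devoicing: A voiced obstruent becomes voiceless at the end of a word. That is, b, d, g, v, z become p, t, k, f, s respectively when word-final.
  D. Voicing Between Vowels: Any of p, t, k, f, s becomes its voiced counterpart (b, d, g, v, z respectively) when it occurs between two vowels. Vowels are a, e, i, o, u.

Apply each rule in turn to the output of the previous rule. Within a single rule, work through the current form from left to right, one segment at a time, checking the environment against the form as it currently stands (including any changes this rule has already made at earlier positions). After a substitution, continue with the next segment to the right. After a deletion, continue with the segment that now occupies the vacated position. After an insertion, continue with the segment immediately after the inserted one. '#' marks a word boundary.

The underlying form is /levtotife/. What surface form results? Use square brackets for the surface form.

A Final Vowel Raising: [levtotife] → [levtotifi]
B t-Assibilation: [levtotifi] → [levtosifi]
C Final Obstruent Devoicing: no change — [levtosifi]
D Voicing Between Vowels: [levtosifi] → [levtozivi]

[levtozivi]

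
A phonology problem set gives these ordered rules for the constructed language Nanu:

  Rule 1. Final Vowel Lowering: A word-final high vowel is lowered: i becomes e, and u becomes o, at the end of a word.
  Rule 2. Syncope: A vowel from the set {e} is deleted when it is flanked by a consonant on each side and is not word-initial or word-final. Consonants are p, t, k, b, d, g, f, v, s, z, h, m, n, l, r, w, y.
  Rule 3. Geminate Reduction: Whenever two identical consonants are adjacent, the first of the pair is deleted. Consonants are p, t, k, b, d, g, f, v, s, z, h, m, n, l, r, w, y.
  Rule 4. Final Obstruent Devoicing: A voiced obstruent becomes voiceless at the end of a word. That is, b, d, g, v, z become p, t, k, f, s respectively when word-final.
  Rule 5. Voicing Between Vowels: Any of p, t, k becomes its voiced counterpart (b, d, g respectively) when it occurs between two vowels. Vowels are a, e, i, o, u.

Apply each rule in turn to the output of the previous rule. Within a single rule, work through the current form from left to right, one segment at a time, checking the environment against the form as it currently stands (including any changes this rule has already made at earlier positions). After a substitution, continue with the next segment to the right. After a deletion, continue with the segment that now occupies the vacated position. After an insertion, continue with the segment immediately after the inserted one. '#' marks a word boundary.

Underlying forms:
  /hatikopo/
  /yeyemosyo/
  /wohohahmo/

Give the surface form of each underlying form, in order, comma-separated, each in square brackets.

[hadigobo], [ymosyo], [wohohahmo]

/hatikopo/:
  Rule 1 Final Vowel Lowering: no change — [hatikopo]
  Rule 2 Syncope: no change — [hatikopo]
  Rule 3 Geminate Reduction: no change — [hatikopo]
  Rule 4 Final Obstruent Devoicing: no change — [hatikopo]
  Rule 5 Voicing Between Vowels: [hatikopo] → [hadigobo]
/yeyemosyo/:
  Rule 1 Final Vowel Lowering: no change — [yeyemosyo]
  Rule 2 Syncope: [yeyemosyo] → [yymosyo]
  Rule 3 Geminate Reduction: [yymosyo] → [ymosyo]
  Rule 4 Final Obstruent Devoicing: no change — [ymosyo]
  Rule 5 Voicing Between Vowels: no change — [ymosyo]
/wohohahmo/:
  Rule 1 Final Vowel Lowering: no change — [wohohahmo]
  Rule 2 Syncope: no change — [wohohahmo]
  Rule 3 Geminate Reduction: no change — [wohohahmo]
  Rule 4 Final Obstruent Devoicing: no change — [wohohahmo]
  Rule 5 Voicing Between Vowels: no change — [wohohahmo]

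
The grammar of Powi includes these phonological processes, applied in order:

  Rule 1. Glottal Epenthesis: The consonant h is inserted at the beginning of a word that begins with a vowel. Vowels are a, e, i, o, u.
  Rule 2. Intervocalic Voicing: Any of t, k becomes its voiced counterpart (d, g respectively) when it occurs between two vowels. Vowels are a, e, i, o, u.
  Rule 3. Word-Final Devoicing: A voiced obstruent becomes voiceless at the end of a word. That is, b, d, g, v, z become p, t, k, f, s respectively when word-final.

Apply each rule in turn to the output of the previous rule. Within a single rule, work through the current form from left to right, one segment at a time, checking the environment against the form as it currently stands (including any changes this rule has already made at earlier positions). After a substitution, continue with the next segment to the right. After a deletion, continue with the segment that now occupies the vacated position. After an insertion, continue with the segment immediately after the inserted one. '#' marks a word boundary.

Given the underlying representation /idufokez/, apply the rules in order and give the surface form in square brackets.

[hidufoges]

Rule 1 Glottal Epenthesis: [idufokez] → [hidufokez]
Rule 2 Intervocalic Voicing: [hidufokez] → [hidufogez]
Rule 3 Word-Final Devoicing: [hidufogez] → [hidufoges]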